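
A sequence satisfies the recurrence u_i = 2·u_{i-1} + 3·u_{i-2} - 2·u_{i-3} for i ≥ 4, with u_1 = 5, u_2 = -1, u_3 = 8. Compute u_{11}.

u_4 = 3;  u_5 = 32;  u_6 = 57;  u_7 = 204;  u_8 = 515;  u_9 = 1528;  u_{10} = 4193;  u_{11} = 11940.

11940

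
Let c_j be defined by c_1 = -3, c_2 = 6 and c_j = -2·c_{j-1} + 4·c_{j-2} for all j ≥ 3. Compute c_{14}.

Step forward from the initial values:
c_3 = -24; c_4 = 72; c_5 = -240; …; c_{11} = -273408; c_{12} = 884736; c_{13} = -2863104; c_{14} = 9265152.

9265152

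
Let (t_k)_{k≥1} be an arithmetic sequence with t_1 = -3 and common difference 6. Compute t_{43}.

249

t_k = -3 + (k - 1)·6.
t_{43} = -3 + 42·6 = 249.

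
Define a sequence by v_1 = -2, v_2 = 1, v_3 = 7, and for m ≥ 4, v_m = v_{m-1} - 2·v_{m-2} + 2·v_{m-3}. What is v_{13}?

v_4 = 1; v_5 = -11; v_6 = 1; v_7 = 25; v_8 = 1; v_9 = -47; v_{10} = 1; v_{11} = 97; v_{12} = 1; v_{13} = -191.

-191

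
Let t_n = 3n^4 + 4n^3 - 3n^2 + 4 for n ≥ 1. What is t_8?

t_8 = 3·8^4 + 4·8^3 - 3·8^2 + 4 = 14148.

14148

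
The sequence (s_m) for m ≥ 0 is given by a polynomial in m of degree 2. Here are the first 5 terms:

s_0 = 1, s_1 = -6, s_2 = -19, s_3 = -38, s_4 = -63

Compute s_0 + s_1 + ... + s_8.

1st diffs: -7, -13, -19, -25.
2nd diffs: -6, -6, -6 (constant).
Newton forward-difference form: s_m = 1 + (-7)·C(m,1) + (-6)·C(m,2).
Continuing: -94, -131, -174, -223.
Summing m = 0..8 (9 terms) gives -747.

-747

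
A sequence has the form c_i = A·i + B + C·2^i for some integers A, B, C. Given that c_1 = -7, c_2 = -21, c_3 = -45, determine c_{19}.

-2621509

The three given values yield: A + B + 2C = -7; 2A + B + 4C = -21; 3A + B + 8C = -45.
Subtracting the first from the second: A + 2C = -14.
Subtracting the second from the third: A + 4C = -24.
Solving: C = -5, A = -4, then B = 7.
Hence c_{19} = -4·19 + 7 + (-5)·524288 = -2621509.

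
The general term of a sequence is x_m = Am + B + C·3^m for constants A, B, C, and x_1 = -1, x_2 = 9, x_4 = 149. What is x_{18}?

Write the equations: A + B + 3C = -1; 2A + B + 9C = 9; 4A + B + 81C = 149.
Subtracting the first from the second: A + 6C = 10.
Subtracting the second from the third: 2A + 72C = 140.
Solving: C = 2, A = -2, then B = -5.
So x_m = -2·m + (-5) + 2·3^m; at m=18 this is 774840937.

774840937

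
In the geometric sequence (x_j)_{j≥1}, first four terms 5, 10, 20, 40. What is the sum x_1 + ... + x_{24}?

Common ratio r = 2.
x_j = 5·2^(j-1).
S = 5·(2^24 - 1)/(2 - 1) = 5·(16777216 - 1)/(1) = 83886075.

83886075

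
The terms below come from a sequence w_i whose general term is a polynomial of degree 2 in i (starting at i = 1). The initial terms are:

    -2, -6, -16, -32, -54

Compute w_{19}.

-992

1st diffs: -4, -10, -16, -22.
2nd diffs: -6, -6, -6 (constant).
Newton forward-difference form: w_i = -2 + (-4)·C(i-1,1) + (-6)·C(i-1,2).
At i = 19: i-1 = 18, so w_{19} = -2 - 72 - 918 = -992.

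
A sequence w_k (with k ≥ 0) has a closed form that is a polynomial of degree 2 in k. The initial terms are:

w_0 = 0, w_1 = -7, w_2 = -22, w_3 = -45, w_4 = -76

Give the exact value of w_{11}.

1st diffs: -7, -15, -23, -31.
2nd diffs: -8, -8, -8 (constant).
Newton forward-difference form: w_k = (-7)·C(k,1) + (-8)·C(k,2).
At k = 11: k = 11, so w_{11} = -77 - 440 = -517.

-517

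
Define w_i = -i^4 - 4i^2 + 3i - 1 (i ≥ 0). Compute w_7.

w_7 = -1·7^4 - 4·7^2 + 3·7 - 1 = -2577.

-2577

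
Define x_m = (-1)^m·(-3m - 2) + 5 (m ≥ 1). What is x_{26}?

(-1)^26 = 1; -3m - 2 at m=26 is -80; so x_{26} = -75.

-75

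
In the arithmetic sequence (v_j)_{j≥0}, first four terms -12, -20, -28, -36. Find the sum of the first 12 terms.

-672

Common difference d = -8.
v_j = -12 + (j - 0)·(-8).
v_{11} = -100; S = 12·(-12 + (-100))/2 = -672.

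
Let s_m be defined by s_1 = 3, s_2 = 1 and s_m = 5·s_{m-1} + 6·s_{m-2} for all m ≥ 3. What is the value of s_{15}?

44779522343

s_3 = 23; s_4 = 121; s_5 = 743; …; s_{12} = 207312601; s_{13} = 1243875623; s_{14} = 7463253721; s_{15} = 44779522343.
(Characteristic roots are 6 and -1.)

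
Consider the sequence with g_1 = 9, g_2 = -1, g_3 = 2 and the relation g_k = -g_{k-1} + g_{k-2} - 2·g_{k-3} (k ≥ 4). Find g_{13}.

7029

Step forward from the initial values:
g_4 = -21;  g_5 = 25;  g_6 = -50;  g_7 = 117;  g_8 = -217;  g_9 = 434;  g_{10} = -885;  g_{11} = 1753;  g_{12} = -3506;  g_{13} = 7029.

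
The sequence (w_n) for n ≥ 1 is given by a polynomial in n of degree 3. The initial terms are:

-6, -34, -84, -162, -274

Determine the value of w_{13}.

-3114

1st diffs: -28, -50, -78, -112.
2nd diffs: -22, -28, -34.
3rd diffs: -6, -6 (constant).
Newton forward-difference form: w_n = -6 + (-28)·C(n-1,1) + (-22)·C(n-1,2) + (-6)·C(n-1,3).
At n = 13: n-1 = 12, so w_{13} = -6 - 336 - 1452 - 1320 = -3114.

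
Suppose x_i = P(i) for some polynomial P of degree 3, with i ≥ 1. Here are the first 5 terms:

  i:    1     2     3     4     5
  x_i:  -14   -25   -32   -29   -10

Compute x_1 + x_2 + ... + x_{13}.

4394

1st diffs: -11, -7, 3, 19.
2nd diffs: 4, 10, 16.
3rd diffs: 6, 6 (constant).
So x_i = i^3 - 4i^2 - 6i - 5.
Continuing: …, 31, 100, 203, 346, …, x_{13} = 1438.
Summing i = 1..13 (13 terms) gives 4394.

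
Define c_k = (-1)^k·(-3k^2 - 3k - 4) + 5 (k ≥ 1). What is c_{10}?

(-1)^10 = 1; -3k^2 - 3k - 4 at k=10 is -334; so c_{10} = -329.

-329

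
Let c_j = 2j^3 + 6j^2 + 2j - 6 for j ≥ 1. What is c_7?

988

c_7 = 2·7^3 + 6·7^2 + 2·7 - 6 = 988.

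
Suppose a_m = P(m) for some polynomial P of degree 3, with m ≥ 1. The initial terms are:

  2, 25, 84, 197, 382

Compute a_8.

1549

1st diffs: 23, 59, 113, 185.
2nd diffs: 36, 54, 72.
3rd diffs: 18, 18 (constant).
Newton forward-difference form: a_m = 2 + 23·C(m-1,1) + 36·C(m-1,2) + 18·C(m-1,3).
At m = 8: m-1 = 7, so a_8 = 2 + 161 + 756 + 630 = 1549.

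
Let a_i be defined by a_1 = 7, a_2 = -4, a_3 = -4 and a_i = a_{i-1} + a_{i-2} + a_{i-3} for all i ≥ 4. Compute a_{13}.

Iterate the recurrence:
a_4 = -1;  a_5 = -9;  a_6 = -14;  a_7 = -24;  a_8 = -47;  a_9 = -85;  a_{10} = -156;  a_{11} = -288;  a_{12} = -529;  a_{13} = -973.

-973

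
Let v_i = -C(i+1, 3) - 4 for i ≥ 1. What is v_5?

-24

C(6, 3) = 20, so v_5 = -24.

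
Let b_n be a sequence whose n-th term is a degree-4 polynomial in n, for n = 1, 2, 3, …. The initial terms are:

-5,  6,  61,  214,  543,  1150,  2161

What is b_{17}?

79371

1st diffs: 11, 55, 153, 329, 607, 1011.
2nd diffs: 44, 98, 176, 278, 404.
3rd diffs: 54, 78, 102, 126.
4th diffs: 24, 24, 24 (constant).
So b_n = n^4 - n^3 + 3n^2 - 6n - 2.
Evaluating at n = 17 gives b_{17} = 79371.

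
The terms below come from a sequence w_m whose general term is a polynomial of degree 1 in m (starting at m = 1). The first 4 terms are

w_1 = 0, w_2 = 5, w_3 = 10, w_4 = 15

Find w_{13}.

60

1st diffs: 5, 5, 5 (constant).
So w_m = 5m - 5.
Evaluating at m = 13 gives w_{13} = 60.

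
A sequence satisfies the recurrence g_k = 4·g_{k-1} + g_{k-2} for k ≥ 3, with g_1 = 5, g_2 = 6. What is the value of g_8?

Iterate the recurrence:
g_3 = 29  g_4 = 122  g_5 = 517  g_6 = 2190  g_7 = 9277  g_8 = 39298.

39298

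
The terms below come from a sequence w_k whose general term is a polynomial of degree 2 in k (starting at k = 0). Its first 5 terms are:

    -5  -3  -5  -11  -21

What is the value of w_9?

1st diffs: 2, -2, -6, -10.
2nd diffs: -4, -4, -4 (constant).
So w_k = -2k^2 + 4k - 5.
Evaluating at k = 9 gives w_9 = -131.

-131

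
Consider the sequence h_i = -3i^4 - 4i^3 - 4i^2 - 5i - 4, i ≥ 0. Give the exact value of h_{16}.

-214100

h_{16} = -3·16^4 - 4·16^3 - 4·16^2 - 5·16 - 4 = -214100.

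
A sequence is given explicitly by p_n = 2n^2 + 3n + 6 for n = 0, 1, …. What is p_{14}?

p_{14} = 2·14^2 + 3·14 + 6 = 440.

440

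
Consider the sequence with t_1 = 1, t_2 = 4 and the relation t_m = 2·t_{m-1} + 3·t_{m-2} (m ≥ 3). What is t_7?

Step forward from the initial values:
t_3 = 11  t_4 = 34  t_5 = 101  t_6 = 304  t_7 = 911.
(Characteristic roots are 3 and -1.)

911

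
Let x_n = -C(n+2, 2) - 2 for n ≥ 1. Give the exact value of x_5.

C(7, 2) = 21, so x_5 = -23.

-23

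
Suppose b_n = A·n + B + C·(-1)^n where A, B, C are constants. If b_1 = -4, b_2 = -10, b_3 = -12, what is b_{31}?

At n = 1, 2, 3: A + B - C = -4; 2A + B + C = -10; 3A + B - C = -12.
Subtracting the first from the second: A + 2C = -6.
Subtracting the second from the third: A - 2C = -2.
Solving: C = -1, A = -4, then B = -1.
Therefore b_{31} = -124 + (-1) + (-1)·(-1) = -124.

-124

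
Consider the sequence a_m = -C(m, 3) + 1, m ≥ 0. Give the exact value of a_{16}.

-559

C(16, 3) = 560, so a_{16} = -559.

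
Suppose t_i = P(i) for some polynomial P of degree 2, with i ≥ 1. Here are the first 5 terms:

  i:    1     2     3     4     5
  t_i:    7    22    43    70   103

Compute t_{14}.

670

1st diffs: 15, 21, 27, 33.
2nd diffs: 6, 6, 6 (constant).
So t_i = 3i^2 + 6i - 2.
Evaluating at i = 14 gives t_{14} = 670.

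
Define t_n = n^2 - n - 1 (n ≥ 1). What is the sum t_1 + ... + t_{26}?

Over n = 1..26: Σn = 351, Σn² = 6201.
Total = (1)·6201 + (-1)·351 + (-1)·26 = 5824.

5824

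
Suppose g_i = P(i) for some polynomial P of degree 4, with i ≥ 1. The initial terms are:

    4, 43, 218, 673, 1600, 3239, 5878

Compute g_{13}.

1st diffs: 39, 175, 455, 927, 1639, 2639.
2nd diffs: 136, 280, 472, 712, 1000.
3rd diffs: 144, 192, 240, 288.
4th diffs: 48, 48, 48 (constant).
Newton forward-difference form: g_i = 4 + 39·C(i-1,1) + 136·C(i-1,2) + 144·C(i-1,3) + 48·C(i-1,4).
At i = 13: i-1 = 12, so g_{13} = 4 + 468 + 8976 + 31680 + 23760 = 64888.

64888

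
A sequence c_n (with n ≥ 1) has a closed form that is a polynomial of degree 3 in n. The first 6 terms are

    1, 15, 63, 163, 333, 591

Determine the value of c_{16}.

1st diffs: 14, 48, 100, 170, 258.
2nd diffs: 34, 52, 70, 88.
3rd diffs: 18, 18, 18 (constant).
Newton forward-difference form: c_n = 1 + 14·C(n-1,1) + 34·C(n-1,2) + 18·C(n-1,3).
At n = 16: n-1 = 15, so c_{16} = 1 + 210 + 3570 + 8190 = 11971.

11971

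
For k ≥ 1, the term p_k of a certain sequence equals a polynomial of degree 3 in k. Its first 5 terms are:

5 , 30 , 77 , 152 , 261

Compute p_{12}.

2480

1st diffs: 25, 47, 75, 109.
2nd diffs: 22, 28, 34.
3rd diffs: 6, 6 (constant).
So p_k = k^3 + 5k^2 + 3k - 4.
Evaluating at k = 12 gives p_{12} = 2480.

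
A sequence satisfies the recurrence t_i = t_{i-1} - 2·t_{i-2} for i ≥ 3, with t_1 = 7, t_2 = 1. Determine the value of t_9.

-101

Step forward from the initial values:
t_3 = -13  t_4 = -15  t_5 = 11  t_6 = 41  t_7 = 19  t_8 = -63  t_9 = -101.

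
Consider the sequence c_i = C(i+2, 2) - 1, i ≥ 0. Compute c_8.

C(10, 2) = 45, so c_8 = 44.

44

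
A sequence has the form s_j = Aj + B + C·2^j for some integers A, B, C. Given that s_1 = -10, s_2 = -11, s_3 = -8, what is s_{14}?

At j = 1, 2, 3: A + B + 2C = -10; 2A + B + 4C = -11; 3A + B + 8C = -8.
Subtracting the first from the second: A + 2C = -1.
Subtracting the second from the third: A + 4C = 3.
Solving: C = 2, A = -5, then B = -9.
So s_j = -5·j + (-9) + 2·2^j; at j=14 this is 32689.

32689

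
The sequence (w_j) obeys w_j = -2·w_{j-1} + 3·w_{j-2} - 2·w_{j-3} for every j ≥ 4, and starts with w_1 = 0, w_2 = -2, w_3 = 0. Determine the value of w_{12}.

Applying the relation repeatedly:
w_4 = -6; w_5 = 16; w_6 = -50; w_7 = 160; w_8 = -502; w_9 = 1584; w_{10} = -4994; w_{11} = 15744; w_{12} = -49638.

-49638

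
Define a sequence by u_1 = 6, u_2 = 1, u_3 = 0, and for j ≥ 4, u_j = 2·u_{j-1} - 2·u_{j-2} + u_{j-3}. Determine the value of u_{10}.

4

Iterate the recurrence:
u_4 = 4  u_5 = 9  u_6 = 10  u_7 = 6  u_8 = 1  u_9 = 0  u_{10} = 4.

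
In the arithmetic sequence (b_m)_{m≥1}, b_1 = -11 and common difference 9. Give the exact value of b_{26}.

214

b_m = -11 + (m - 1)·9.
b_{26} = -11 + 25·9 = 214.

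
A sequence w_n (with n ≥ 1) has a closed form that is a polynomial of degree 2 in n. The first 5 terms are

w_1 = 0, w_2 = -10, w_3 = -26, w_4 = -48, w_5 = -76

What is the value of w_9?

1st diffs: -10, -16, -22, -28.
2nd diffs: -6, -6, -6 (constant).
Newton forward-difference form: w_n = (-10)·C(n-1,1) + (-6)·C(n-1,2).
At n = 9: n-1 = 8, so w_9 = -80 - 168 = -248.

-248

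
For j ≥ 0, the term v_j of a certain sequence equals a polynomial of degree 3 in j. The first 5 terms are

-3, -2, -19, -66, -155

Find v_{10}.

1st diffs: 1, -17, -47, -89.
2nd diffs: -18, -30, -42.
3rd diffs: -12, -12 (constant).
Newton forward-difference form: v_j = -3 + 1·C(j,1) + (-18)·C(j,2) + (-12)·C(j,3).
At j = 10: j = 10, so v_{10} = -3 + 10 - 810 - 1440 = -2243.

-2243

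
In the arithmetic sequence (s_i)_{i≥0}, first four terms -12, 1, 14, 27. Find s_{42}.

Common difference d = 13.
s_i = -12 + (i - 0)·13.
s_{42} = -12 + 42·13 = 534.

534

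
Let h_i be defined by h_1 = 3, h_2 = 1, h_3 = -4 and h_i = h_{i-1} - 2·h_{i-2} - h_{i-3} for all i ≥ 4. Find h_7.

33

Iterate the recurrence:
h_4 = -9, h_5 = -2, h_6 = 20, h_7 = 33.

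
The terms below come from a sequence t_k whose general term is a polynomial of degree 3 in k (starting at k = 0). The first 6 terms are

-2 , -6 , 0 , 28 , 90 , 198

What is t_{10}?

1st diffs: -4, 6, 28, 62, 108.
2nd diffs: 10, 22, 34, 46.
3rd diffs: 12, 12, 12 (constant).
Newton forward-difference form: t_k = -2 + (-4)·C(k,1) + 10·C(k,2) + 12·C(k,3).
At k = 10: k = 10, so t_{10} = -2 - 40 + 450 + 1440 = 1848.

1848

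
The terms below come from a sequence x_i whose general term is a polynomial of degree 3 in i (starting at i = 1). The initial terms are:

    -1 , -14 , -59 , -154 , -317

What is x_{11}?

-3731

1st diffs: -13, -45, -95, -163.
2nd diffs: -32, -50, -68.
3rd diffs: -18, -18 (constant).
So x_i = -3i^3 + 2i^2 + 2i - 2.
Evaluating at i = 11 gives x_{11} = -3731.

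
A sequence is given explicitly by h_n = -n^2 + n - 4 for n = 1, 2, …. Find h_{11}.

-114

h_{11} = -1·11^2 + 1·11 - 4 = -114.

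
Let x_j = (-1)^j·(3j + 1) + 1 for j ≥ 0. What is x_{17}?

-51

(-1)^17 = -1; 3j + 1 at j=17 is 52; so x_{17} = -51.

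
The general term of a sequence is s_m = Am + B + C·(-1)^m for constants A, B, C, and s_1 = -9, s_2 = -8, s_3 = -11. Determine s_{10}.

-16

Plug in m = 1, 2, 3: A + B - C = -9; 2A + B + C = -8; 3A + B - C = -11.
Subtracting the first from the second: A + 2C = 1.
Subtracting the second from the third: A - 2C = -3.
Solving: C = 1, A = -1, then B = -7.
Therefore s_{10} = -10 + (-7) + 1·1 = -16.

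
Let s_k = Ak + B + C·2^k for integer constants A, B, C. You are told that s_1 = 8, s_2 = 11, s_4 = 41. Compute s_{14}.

Plug in k = 1, 2, 4: A + B + 2C = 8; 2A + B + 4C = 11; 4A + B + 16C = 41.
Subtracting the first from the second: A + 2C = 3.
Subtracting the second from the third: 2A + 12C = 30.
Solving: C = 3, A = -3, then B = 5.
Therefore s_{14} = -42 + 5 + 3·16384 = 49115.

49115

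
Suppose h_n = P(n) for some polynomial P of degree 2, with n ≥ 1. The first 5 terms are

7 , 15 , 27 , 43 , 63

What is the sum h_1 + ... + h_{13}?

1859

1st diffs: 8, 12, 16, 20.
2nd diffs: 4, 4, 4 (constant).
Newton forward-difference form: h_n = 7 + 8·C(n-1,1) + 4·C(n-1,2).
Continuing: …, 87, 115, 147, 183, …, h_{13} = 367.
Summing n = 1..13 (13 terms) gives 1859.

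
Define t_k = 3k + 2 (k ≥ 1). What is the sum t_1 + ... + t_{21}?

Over k = 1..21: Σk = 231.
Total = (3)·231 + (2)·21 = 735.

735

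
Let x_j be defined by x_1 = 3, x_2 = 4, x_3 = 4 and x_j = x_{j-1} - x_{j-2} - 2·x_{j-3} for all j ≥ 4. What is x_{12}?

-420

Step forward from the initial values:
x_4 = -6; x_5 = -18; x_6 = -20; x_7 = 10; x_8 = 66; x_9 = 96; x_{10} = 10; x_{11} = -218; x_{12} = -420.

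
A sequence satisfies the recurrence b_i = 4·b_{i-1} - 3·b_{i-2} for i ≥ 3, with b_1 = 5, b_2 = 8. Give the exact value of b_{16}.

Applying the relation repeatedly:
b_3 = 17  b_4 = 44  b_5 = 125  …  b_{13} = 797165  b_{14} = 2391488  b_{15} = 7174457  b_{16} = 21523364.
(Characteristic roots are 3 and 1.)

21523364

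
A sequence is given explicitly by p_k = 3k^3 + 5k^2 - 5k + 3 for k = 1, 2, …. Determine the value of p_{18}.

19029

p_{18} = 3·18^3 + 5·18^2 - 5·18 + 3 = 19029.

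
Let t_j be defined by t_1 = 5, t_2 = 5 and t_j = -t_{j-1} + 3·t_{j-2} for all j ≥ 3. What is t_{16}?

Applying the relation repeatedly:
t_3 = 10  t_4 = 5  t_5 = 25  …  t_{13} = 9445  t_{14} = -21355  t_{15} = 49690  t_{16} = -113755.

-113755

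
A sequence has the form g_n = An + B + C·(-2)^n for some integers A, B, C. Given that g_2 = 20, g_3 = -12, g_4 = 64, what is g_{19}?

-1572788

The three given values yield: 2A + B + 4C = 20; 3A + B - 8C = -12; 4A + B + 16C = 64.
Subtracting the first from the second: A - 12C = -32.
Subtracting the second from the third: A + 24C = 76.
Solving: C = 3, A = 4, then B = 0.
Therefore g_{19} = 76 + 0 + 3·(-524288) = -1572788.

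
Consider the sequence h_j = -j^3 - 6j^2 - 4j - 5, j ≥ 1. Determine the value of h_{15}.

-4790

h_{15} = -1·15^3 - 6·15^2 - 4·15 - 5 = -4790.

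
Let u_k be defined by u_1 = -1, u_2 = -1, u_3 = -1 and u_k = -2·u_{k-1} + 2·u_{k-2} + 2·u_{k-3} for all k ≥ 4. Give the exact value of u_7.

8

Compute successive terms:
u_4 = -2  u_5 = 0  u_6 = -6  u_7 = 8.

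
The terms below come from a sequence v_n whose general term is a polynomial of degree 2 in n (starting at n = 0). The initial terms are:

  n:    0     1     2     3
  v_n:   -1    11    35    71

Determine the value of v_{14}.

1st diffs: 12, 24, 36.
2nd diffs: 12, 12 (constant).
So v_n = 6n^2 + 6n - 1.
Evaluating at n = 14 gives v_{14} = 1259.

1259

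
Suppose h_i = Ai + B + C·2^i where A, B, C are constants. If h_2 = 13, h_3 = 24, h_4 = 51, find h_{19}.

2097064

The three given values yield: 2A + B + 4C = 13; 3A + B + 8C = 24; 4A + B + 16C = 51.
Subtracting the first from the second: A + 4C = 11.
Subtracting the second from the third: A + 8C = 27.
Solving: C = 4, A = -5, then B = 7.
Therefore h_{19} = -95 + 7 + 4·524288 = 2097064.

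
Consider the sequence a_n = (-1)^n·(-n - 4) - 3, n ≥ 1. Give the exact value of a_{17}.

18

(-1)^17 = -1; -n - 4 at n=17 is -21; so a_{17} = 18.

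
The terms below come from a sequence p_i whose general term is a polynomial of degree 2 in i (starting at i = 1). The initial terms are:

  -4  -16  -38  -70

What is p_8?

1st diffs: -12, -22, -32.
2nd diffs: -10, -10 (constant).
Newton forward-difference form: p_i = -4 + (-12)·C(i-1,1) + (-10)·C(i-1,2).
At i = 8: i-1 = 7, so p_8 = -4 - 84 - 210 = -298.

-298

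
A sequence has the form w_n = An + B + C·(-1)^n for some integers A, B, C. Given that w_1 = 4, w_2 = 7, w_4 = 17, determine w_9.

44

Plug in n = 1, 2, 4: A + B - C = 4; 2A + B + C = 7; 4A + B + C = 17.
Subtracting the first from the second: A + 2C = 3.
Subtracting the second from the third: 2A = 10.
Solving: C = -1, A = 5, then B = -2.
Hence w_9 = 5·9 + (-2) + (-1)·(-1) = 44.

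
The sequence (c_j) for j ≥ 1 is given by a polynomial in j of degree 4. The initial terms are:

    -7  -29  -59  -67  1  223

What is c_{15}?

1st diffs: -22, -30, -8, 68, 222.
2nd diffs: -8, 22, 76, 154.
3rd diffs: 30, 54, 78.
4th diffs: 24, 24 (constant).
So c_j = j^4 - 5j^3 + j^2 - 5j + 1.
Evaluating at j = 15 gives c_{15} = 33901.

33901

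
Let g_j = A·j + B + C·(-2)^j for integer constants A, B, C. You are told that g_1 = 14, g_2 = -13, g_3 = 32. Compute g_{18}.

Plug in j = 1, 2, 3: A + B - 2C = 14; 2A + B + 4C = -13; 3A + B - 8C = 32.
Subtracting the first from the second: A + 6C = -27.
Subtracting the second from the third: A - 12C = 45.
Solving: C = -4, A = -3, then B = 9.
Therefore g_{18} = -54 + 9 + (-4)·262144 = -1048621.

-1048621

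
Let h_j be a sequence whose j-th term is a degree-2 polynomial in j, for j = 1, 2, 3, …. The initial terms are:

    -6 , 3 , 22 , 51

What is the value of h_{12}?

1st diffs: 9, 19, 29.
2nd diffs: 10, 10 (constant).
Newton forward-difference form: h_j = -6 + 9·C(j-1,1) + 10·C(j-1,2).
At j = 12: j-1 = 11, so h_{12} = -6 + 99 + 550 = 643.

643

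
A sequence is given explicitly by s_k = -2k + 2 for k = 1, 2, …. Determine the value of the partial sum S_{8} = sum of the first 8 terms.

Over k = 1..8: Σk = 36.
Total = (-2)·36 + (2)·8 = -56.

-56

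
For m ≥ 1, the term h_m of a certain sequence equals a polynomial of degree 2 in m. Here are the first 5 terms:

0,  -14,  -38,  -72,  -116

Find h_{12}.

1st diffs: -14, -24, -34, -44.
2nd diffs: -10, -10, -10 (constant).
Newton forward-difference form: h_m = (-14)·C(m-1,1) + (-10)·C(m-1,2).
At m = 12: m-1 = 11, so h_{12} = -154 - 550 = -704.

-704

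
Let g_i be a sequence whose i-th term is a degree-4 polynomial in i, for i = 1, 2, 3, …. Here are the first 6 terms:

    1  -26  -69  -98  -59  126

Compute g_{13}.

1st diffs: -27, -43, -29, 39, 185.
2nd diffs: -16, 14, 68, 146.
3rd diffs: 30, 54, 78.
4th diffs: 24, 24 (constant).
Newton forward-difference form: g_i = 1 + (-27)·C(i-1,1) + (-16)·C(i-1,2) + 30·C(i-1,3) + 24·C(i-1,4).
At i = 13: i-1 = 12, so g_{13} = 1 - 324 - 1056 + 6600 + 11880 = 17101.

17101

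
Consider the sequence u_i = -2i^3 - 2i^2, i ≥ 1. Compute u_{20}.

u_{20} = -2·20^3 - 2·20^2 = -16800.

-16800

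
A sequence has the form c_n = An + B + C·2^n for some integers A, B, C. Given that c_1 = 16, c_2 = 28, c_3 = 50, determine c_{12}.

At n = 1, 2, 3: A + B + 2C = 16; 2A + B + 4C = 28; 3A + B + 8C = 50.
Subtracting the first from the second: A + 2C = 12.
Subtracting the second from the third: A + 4C = 22.
Solving: C = 5, A = 2, then B = 4.
Therefore c_{12} = 24 + 4 + 5·4096 = 20508.

20508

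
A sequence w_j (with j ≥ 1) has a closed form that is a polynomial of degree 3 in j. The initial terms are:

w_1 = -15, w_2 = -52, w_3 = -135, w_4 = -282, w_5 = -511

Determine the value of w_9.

-2607

1st diffs: -37, -83, -147, -229.
2nd diffs: -46, -64, -82.
3rd diffs: -18, -18 (constant).
Newton forward-difference form: w_j = -15 + (-37)·C(j-1,1) + (-46)·C(j-1,2) + (-18)·C(j-1,3).
At j = 9: j-1 = 8, so w_9 = -15 - 296 - 1288 - 1008 = -2607.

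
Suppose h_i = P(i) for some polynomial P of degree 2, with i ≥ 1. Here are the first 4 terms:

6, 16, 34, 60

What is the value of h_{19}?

1410

1st diffs: 10, 18, 26.
2nd diffs: 8, 8 (constant).
Newton forward-difference form: h_i = 6 + 10·C(i-1,1) + 8·C(i-1,2).
At i = 19: i-1 = 18, so h_{19} = 6 + 180 + 1224 = 1410.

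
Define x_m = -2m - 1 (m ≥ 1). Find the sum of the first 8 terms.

Over m = 1..8: Σm = 36.
Total = (-2)·36 + (-1)·8 = -80.

-80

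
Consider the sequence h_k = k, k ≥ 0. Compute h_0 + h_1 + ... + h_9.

Over k = 0..9: Σk = 45.
Total = (1)·45 = 45.

45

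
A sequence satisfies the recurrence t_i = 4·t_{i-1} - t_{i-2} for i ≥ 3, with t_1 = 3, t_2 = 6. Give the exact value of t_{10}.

210678

Step forward from the initial values:
t_3 = 21, t_4 = 78, t_5 = 291, t_6 = 1086, t_7 = 4053, t_8 = 15126, t_9 = 56451, t_{10} = 210678.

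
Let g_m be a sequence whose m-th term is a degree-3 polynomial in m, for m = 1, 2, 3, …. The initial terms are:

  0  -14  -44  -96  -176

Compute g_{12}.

-2024

1st diffs: -14, -30, -52, -80.
2nd diffs: -16, -22, -28.
3rd diffs: -6, -6 (constant).
Newton forward-difference form: g_m = (-14)·C(m-1,1) + (-16)·C(m-1,2) + (-6)·C(m-1,3).
At m = 12: m-1 = 11, so g_{12} = -154 - 880 - 990 = -2024.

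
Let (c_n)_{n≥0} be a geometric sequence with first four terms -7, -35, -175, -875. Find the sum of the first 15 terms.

Common ratio r = 5.
c_n = (-7)·5^(n-0).
S = (-7)·(5^15 - 1)/(5 - 1) = (-7)·(30517578125 - 1)/(4) = -53405761717.

-53405761717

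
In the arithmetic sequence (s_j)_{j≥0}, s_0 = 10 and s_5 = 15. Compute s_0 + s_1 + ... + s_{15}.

280

Common difference d = (15 - 10) / (5 - 0) = 1.
s_j = 10 + (j - 0)·1.
s_{15} = 25; S = 16·(10 + 25)/2 = 280.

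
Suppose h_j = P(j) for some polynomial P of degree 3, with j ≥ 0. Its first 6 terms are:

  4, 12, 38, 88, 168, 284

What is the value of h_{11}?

2072

1st diffs: 8, 26, 50, 80, 116.
2nd diffs: 18, 24, 30, 36.
3rd diffs: 6, 6, 6 (constant).
Newton forward-difference form: h_j = 4 + 8·C(j,1) + 18·C(j,2) + 6·C(j,3).
At j = 11: j = 11, so h_{11} = 4 + 88 + 990 + 990 = 2072.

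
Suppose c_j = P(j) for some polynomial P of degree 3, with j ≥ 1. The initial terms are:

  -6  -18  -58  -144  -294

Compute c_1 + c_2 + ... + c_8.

1st diffs: -12, -40, -86, -150.
2nd diffs: -28, -46, -64.
3rd diffs: -18, -18 (constant).
Newton forward-difference form: c_j = -6 + (-12)·C(j-1,1) + (-28)·C(j-1,2) + (-18)·C(j-1,3).
Continuing: -526, -858, -1308.
Summing j = 1..8 (8 terms) gives -3212.

-3212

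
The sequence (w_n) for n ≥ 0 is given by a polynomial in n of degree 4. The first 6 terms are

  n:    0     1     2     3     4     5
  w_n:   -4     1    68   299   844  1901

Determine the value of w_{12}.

50348

1st diffs: 5, 67, 231, 545, 1057.
2nd diffs: 62, 164, 314, 512.
3rd diffs: 102, 150, 198.
4th diffs: 48, 48 (constant).
So w_n = 2n^4 + 5n^3 + 2n^2 - 4n - 4.
Evaluating at n = 12 gives w_{12} = 50348.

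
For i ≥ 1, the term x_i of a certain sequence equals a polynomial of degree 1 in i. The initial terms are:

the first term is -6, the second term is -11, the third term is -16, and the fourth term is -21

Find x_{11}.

-56

1st diffs: -5, -5, -5 (constant).
So x_i = -5i - 1.
Evaluating at i = 11 gives x_{11} = -56.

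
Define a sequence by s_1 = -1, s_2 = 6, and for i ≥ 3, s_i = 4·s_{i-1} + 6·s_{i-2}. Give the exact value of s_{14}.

Compute successive terms:
s_3 = 18  s_4 = 108  s_5 = 540  …  s_{11} = 10280736  s_{12} = 53072064  s_{13} = 273972672  s_{14} = 1414323072.

1414323072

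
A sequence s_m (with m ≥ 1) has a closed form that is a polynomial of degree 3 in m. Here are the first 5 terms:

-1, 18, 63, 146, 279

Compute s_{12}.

3618

1st diffs: 19, 45, 83, 133.
2nd diffs: 26, 38, 50.
3rd diffs: 12, 12 (constant).
Newton forward-difference form: s_m = -1 + 19·C(m-1,1) + 26·C(m-1,2) + 12·C(m-1,3).
At m = 12: m-1 = 11, so s_{12} = -1 + 209 + 1430 + 1980 = 3618.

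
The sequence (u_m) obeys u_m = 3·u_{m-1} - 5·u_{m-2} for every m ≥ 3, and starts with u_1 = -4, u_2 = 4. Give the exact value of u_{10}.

6124

Iterate the recurrence:
u_3 = 32, u_4 = 76, u_5 = 68, u_6 = -176, u_7 = -868, u_8 = -1724, u_9 = -832, u_{10} = 6124.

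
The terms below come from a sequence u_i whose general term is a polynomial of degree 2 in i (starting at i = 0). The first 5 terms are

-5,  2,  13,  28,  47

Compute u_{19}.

812

1st diffs: 7, 11, 15, 19.
2nd diffs: 4, 4, 4 (constant).
Newton forward-difference form: u_i = -5 + 7·C(i,1) + 4·C(i,2).
At i = 19: i = 19, so u_{19} = -5 + 133 + 684 = 812.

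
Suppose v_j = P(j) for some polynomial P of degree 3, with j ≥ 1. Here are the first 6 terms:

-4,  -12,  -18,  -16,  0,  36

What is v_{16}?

1st diffs: -8, -6, 2, 16, 36.
2nd diffs: 2, 8, 14, 20.
3rd diffs: 6, 6, 6 (constant).
So v_j = j^3 - 5j^2.
Evaluating at j = 16 gives v_{16} = 2816.

2816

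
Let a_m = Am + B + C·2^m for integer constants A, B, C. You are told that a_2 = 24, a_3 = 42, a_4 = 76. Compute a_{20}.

Write the equations: 2A + B + 4C = 24; 3A + B + 8C = 42; 4A + B + 16C = 76.
Subtracting the first from the second: A + 4C = 18.
Subtracting the second from the third: A + 8C = 34.
Solving: C = 4, A = 2, then B = 4.
Hence a_{20} = 2·20 + 4 + 4·1048576 = 4194348.

4194348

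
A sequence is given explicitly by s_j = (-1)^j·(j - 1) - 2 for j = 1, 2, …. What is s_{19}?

-20

(-1)^19 = -1; j - 1 at j=19 is 18; so s_{19} = -20.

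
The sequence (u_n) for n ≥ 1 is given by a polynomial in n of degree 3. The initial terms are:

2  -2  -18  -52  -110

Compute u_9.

-702

1st diffs: -4, -16, -34, -58.
2nd diffs: -12, -18, -24.
3rd diffs: -6, -6 (constant).
Newton forward-difference form: u_n = 2 + (-4)·C(n-1,1) + (-12)·C(n-1,2) + (-6)·C(n-1,3).
At n = 9: n-1 = 8, so u_9 = 2 - 32 - 336 - 336 = -702.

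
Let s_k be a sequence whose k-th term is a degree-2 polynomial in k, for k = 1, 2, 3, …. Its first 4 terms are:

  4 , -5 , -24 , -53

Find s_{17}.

-1340

1st diffs: -9, -19, -29.
2nd diffs: -10, -10 (constant).
So s_k = -5k^2 + 6k + 3.
Evaluating at k = 17 gives s_{17} = -1340.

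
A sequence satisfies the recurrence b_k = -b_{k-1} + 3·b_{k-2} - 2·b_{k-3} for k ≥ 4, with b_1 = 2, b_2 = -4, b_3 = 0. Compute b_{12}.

-17576

b_4 = -16  b_5 = 24  b_6 = -72  b_7 = 176  b_8 = -440  b_9 = 1112  b_{10} = -2784  b_{11} = 7000  b_{12} = -17576.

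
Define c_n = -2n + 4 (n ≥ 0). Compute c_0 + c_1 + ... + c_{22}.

-414

Over n = 0..22: Σn = 253.
Total = (-2)·253 + (4)·23 = -414.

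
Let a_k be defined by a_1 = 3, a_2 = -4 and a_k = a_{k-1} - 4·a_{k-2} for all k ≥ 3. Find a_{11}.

Iterate the recurrence:
a_3 = -16;  a_4 = 0;  a_5 = 64;  a_6 = 64;  a_7 = -192;  a_8 = -448;  a_9 = 320;  a_{10} = 2112;  a_{11} = 832.

832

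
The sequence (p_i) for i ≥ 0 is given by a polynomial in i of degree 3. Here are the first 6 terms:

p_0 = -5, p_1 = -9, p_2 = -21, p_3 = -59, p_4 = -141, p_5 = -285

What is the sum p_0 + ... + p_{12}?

1st diffs: -4, -12, -38, -82, -144.
2nd diffs: -8, -26, -44, -62.
3rd diffs: -18, -18, -18 (constant).
Newton forward-difference form: p_i = -5 + (-4)·C(i,1) + (-8)·C(i,2) + (-18)·C(i,3).
Continuing: …, -509, -831, -1269, -1841, …, p_{12} = -4541.
Summing i = 0..12 (13 terms) gives -15535.

-15535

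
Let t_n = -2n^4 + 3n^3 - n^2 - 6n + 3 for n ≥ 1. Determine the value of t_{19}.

-240537

t_{19} = -2·19^4 + 3·19^3 - 1·19^2 - 6·19 + 3 = -240537.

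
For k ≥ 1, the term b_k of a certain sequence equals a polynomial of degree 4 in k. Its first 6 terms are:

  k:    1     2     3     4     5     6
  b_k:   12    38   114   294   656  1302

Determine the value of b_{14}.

36854

1st diffs: 26, 76, 180, 362, 646.
2nd diffs: 50, 104, 182, 284.
3rd diffs: 54, 78, 102.
4th diffs: 24, 24 (constant).
So b_k = k^4 - k^3 + 6k^2 + 6.
Evaluating at k = 14 gives b_{14} = 36854.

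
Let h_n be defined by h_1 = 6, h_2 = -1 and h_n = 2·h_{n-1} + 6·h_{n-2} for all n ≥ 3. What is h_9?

h_3 = 34;  h_4 = 62;  h_5 = 328;  h_6 = 1028;  h_7 = 4024;  h_8 = 14216;  h_9 = 52576.

52576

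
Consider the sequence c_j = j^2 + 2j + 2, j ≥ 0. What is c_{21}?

485

c_{21} = 1·21^2 + 2·21 + 2 = 485.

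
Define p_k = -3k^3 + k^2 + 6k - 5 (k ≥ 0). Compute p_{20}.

p_{20} = -3·20^3 + 1·20^2 + 6·20 - 5 = -23485.

-23485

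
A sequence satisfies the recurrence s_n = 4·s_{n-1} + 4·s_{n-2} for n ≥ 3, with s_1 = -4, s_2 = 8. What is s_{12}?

27549696

s_3 = 16;  s_4 = 96;  s_5 = 448;  s_6 = 2176;  s_7 = 10496;  s_8 = 50688;  s_9 = 244736;  s_{10} = 1181696;  s_{11} = 5705728;  s_{12} = 27549696.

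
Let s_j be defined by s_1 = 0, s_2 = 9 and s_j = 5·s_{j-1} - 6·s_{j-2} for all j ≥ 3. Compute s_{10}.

Compute successive terms:
s_3 = 45  s_4 = 171  s_5 = 585  s_6 = 1899  s_7 = 5985  s_8 = 18531  s_9 = 56745  s_{10} = 172539.
(Characteristic roots are 3 and 2.)

172539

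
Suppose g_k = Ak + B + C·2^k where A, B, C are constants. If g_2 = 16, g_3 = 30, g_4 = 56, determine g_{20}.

The three given values yield: 2A + B + 4C = 16; 3A + B + 8C = 30; 4A + B + 16C = 56.
Subtracting the first from the second: A + 4C = 14.
Subtracting the second from the third: A + 8C = 26.
Solving: C = 3, A = 2, then B = 0.
So g_k = 2·k + 0 + 3·2^k; at k=20 this is 3145768.

3145768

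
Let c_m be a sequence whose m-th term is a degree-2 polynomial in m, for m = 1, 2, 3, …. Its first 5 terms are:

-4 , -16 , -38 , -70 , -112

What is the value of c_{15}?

-1082

1st diffs: -12, -22, -32, -42.
2nd diffs: -10, -10, -10 (constant).
Newton forward-difference form: c_m = -4 + (-12)·C(m-1,1) + (-10)·C(m-1,2).
At m = 15: m-1 = 14, so c_{15} = -4 - 168 - 910 = -1082.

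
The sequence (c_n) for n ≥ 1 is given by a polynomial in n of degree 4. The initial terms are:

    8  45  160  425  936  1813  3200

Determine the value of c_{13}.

33320

1st diffs: 37, 115, 265, 511, 877, 1387.
2nd diffs: 78, 150, 246, 366, 510.
3rd diffs: 72, 96, 120, 144.
4th diffs: 24, 24, 24 (constant).
Newton forward-difference form: c_n = 8 + 37·C(n-1,1) + 78·C(n-1,2) + 72·C(n-1,3) + 24·C(n-1,4).
At n = 13: n-1 = 12, so c_{13} = 8 + 444 + 5148 + 15840 + 11880 = 33320.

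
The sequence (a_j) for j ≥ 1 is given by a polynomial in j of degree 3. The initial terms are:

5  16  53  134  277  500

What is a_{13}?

5813

1st diffs: 11, 37, 81, 143, 223.
2nd diffs: 26, 44, 62, 80.
3rd diffs: 18, 18, 18 (constant).
Newton forward-difference form: a_j = 5 + 11·C(j-1,1) + 26·C(j-1,2) + 18·C(j-1,3).
At j = 13: j-1 = 12, so a_{13} = 5 + 132 + 1716 + 3960 = 5813.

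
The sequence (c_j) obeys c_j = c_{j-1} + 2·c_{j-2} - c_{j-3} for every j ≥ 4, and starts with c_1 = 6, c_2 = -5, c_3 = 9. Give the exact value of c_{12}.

206

Iterate the recurrence:
c_4 = -7; c_5 = 16; c_6 = -7; c_7 = 32; c_8 = 2; c_9 = 73; c_{10} = 45; c_{11} = 189; c_{12} = 206.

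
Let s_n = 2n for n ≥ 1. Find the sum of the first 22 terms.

Over n = 1..22: Σn = 253.
Total = (2)·253 = 506.

506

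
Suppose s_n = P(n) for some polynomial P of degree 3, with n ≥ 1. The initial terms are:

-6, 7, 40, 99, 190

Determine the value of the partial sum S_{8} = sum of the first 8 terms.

1856

1st diffs: 13, 33, 59, 91.
2nd diffs: 20, 26, 32.
3rd diffs: 6, 6 (constant).
Newton forward-difference form: s_n = -6 + 13·C(n-1,1) + 20·C(n-1,2) + 6·C(n-1,3).
Continuing: 319, 492, 715.
Summing n = 1..8 (8 terms) gives 1856.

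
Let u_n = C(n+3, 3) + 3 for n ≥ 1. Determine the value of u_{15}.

C(18, 3) = 816, so u_{15} = 819.

819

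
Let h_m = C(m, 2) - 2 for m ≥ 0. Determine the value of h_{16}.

C(16, 2) = 120, so h_{16} = 118.

118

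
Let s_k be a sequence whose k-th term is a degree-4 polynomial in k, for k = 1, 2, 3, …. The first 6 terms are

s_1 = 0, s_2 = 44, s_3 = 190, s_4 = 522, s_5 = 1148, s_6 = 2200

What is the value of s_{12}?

1st diffs: 44, 146, 332, 626, 1052.
2nd diffs: 102, 186, 294, 426.
3rd diffs: 84, 108, 132.
4th diffs: 24, 24 (constant).
So s_k = k^4 + 4k^3 + 2k^2 - 5k - 2.
Evaluating at k = 12 gives s_{12} = 27874.

27874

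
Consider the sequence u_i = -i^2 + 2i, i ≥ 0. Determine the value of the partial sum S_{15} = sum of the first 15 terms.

Over i = 0..14: Σi = 105, Σi² = 1015.
Total = (-1)·1015 + (2)·105 = -805.

-805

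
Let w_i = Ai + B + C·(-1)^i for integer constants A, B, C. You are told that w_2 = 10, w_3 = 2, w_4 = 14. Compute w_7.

The three given values yield: 2A + B + C = 10; 3A + B - C = 2; 4A + B + C = 14.
Subtracting the first from the second: A - 2C = -8.
Subtracting the second from the third: A + 2C = 12.
Solving: C = 5, A = 2, then B = 1.
So w_i = 2·i + 1 + 5·(-1)^i; at i=7 this is 10.

10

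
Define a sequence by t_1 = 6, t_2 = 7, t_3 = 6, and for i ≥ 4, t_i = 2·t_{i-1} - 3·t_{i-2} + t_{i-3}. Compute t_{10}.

-28

t_4 = -3, t_5 = -17, t_6 = -19, t_7 = 10, t_8 = 60, t_9 = 71, t_{10} = -28.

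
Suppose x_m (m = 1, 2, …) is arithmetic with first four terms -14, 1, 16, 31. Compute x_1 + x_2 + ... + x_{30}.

6105

Common difference d = 15.
x_m = -14 + (m - 1)·15.
x_{30} = 421; S = 30·(-14 + 421)/2 = 6105.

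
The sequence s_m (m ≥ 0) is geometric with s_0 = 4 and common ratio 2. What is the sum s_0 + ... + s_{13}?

s_m = 4·2^(m-0).
S = 4·(2^14 - 1)/(2 - 1) = 4·(16384 - 1)/(1) = 65532.

65532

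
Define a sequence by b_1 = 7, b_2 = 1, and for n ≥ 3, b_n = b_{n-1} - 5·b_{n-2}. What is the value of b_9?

Compute successive terms:
b_3 = -34;  b_4 = -39;  b_5 = 131;  b_6 = 326;  b_7 = -329;  b_8 = -1959;  b_9 = -314.

-314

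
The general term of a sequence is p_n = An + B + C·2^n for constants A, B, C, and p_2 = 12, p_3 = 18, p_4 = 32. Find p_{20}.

2097120

Plug in n = 2, 3, 4: 2A + B + 4C = 12; 3A + B + 8C = 18; 4A + B + 16C = 32.
Subtracting the first from the second: A + 4C = 6.
Subtracting the second from the third: A + 8C = 14.
Solving: C = 2, A = -2, then B = 8.
Hence p_{20} = -2·20 + 8 + 2·1048576 = 2097120.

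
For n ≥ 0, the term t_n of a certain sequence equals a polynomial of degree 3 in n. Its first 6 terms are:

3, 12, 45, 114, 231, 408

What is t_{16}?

9747

1st diffs: 9, 33, 69, 117, 177.
2nd diffs: 24, 36, 48, 60.
3rd diffs: 12, 12, 12 (constant).
Newton forward-difference form: t_n = 3 + 9·C(n,1) + 24·C(n,2) + 12·C(n,3).
At n = 16: n = 16, so t_{16} = 3 + 144 + 2880 + 6720 = 9747.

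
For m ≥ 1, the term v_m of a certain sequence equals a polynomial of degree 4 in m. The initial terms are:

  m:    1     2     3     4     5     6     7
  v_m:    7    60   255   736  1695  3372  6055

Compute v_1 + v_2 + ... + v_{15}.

410984

1st diffs: 53, 195, 481, 959, 1677, 2683.
2nd diffs: 142, 286, 478, 718, 1006.
3rd diffs: 144, 192, 240, 288.
4th diffs: 48, 48, 48 (constant).
Newton forward-difference form: v_m = 7 + 53·C(m-1,1) + 142·C(m-1,2) + 144·C(m-1,3) + 48·C(m-1,4).
Continuing: …, 10080, 15831, 23740, 34287, …, v_{15} = 114135.
Summing m = 1..15 (15 terms) gives 410984.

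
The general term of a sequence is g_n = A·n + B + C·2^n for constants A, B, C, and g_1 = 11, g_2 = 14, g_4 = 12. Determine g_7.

Plug in n = 1, 2, 4: A + B + 2C = 11; 2A + B + 4C = 14; 4A + B + 16C = 12.
Subtracting the first from the second: A + 2C = 3.
Subtracting the second from the third: 2A + 12C = -2.
Solving: C = -1, A = 5, then B = 8.
Therefore g_7 = 35 + 8 + (-1)·128 = -85.

-85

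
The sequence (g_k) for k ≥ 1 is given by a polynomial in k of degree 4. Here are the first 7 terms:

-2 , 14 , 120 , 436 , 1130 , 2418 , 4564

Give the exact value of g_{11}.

28688

1st diffs: 16, 106, 316, 694, 1288, 2146.
2nd diffs: 90, 210, 378, 594, 858.
3rd diffs: 120, 168, 216, 264.
4th diffs: 48, 48, 48 (constant).
Newton forward-difference form: g_k = -2 + 16·C(k-1,1) + 90·C(k-1,2) + 120·C(k-1,3) + 48·C(k-1,4).
At k = 11: k-1 = 10, so g_{11} = -2 + 160 + 4050 + 14400 + 10080 = 28688.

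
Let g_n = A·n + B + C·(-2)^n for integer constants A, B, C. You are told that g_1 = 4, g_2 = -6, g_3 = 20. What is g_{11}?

4116

The three given values yield: A + B - 2C = 4; 2A + B + 4C = -6; 3A + B - 8C = 20.
Subtracting the first from the second: A + 6C = -10.
Subtracting the second from the third: A - 12C = 26.
Solving: C = -2, A = 2, then B = -2.
So g_n = 2·n + (-2) + (-2)·(-2)^n; at n=11 this is 4116.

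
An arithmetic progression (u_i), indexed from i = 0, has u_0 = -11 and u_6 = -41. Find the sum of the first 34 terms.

Common difference d = (-41 - (-11)) / (6 - 0) = -5.
u_i = -11 + (i - 0)·(-5).
u_{33} = -176; S = 34·(-11 + (-176))/2 = -3179.

-3179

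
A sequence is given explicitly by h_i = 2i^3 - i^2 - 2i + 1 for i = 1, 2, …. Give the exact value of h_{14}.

5265

h_{14} = 2·14^3 - 1·14^2 - 2·14 + 1 = 5265.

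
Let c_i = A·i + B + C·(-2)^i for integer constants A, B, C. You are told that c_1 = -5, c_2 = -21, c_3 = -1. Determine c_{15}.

65471

Write the equations: A + B - 2C = -5; 2A + B + 4C = -21; 3A + B - 8C = -1.
Subtracting the first from the second: A + 6C = -16.
Subtracting the second from the third: A - 12C = 20.
Solving: C = -2, A = -4, then B = -5.
Therefore c_{15} = -60 + (-5) + (-2)·(-32768) = 65471.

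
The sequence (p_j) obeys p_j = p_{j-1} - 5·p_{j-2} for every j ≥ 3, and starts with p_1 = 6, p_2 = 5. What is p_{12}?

Applying the relation repeatedly:
p_3 = -25, p_4 = -50, p_5 = 75, p_6 = 325, p_7 = -50, p_8 = -1675, p_9 = -1425, p_{10} = 6950, p_{11} = 14075, p_{12} = -20675.

-20675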